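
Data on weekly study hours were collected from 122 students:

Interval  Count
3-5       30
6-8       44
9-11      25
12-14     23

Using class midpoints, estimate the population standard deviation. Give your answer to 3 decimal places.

3.135

Midpoints: 4, 7, 10, 13
n = 122, Σfm = 977, mean = 8.0082
Σfm² = 9023
Σf(m − x̄)² = Σfm² − (Σfm)²/n = 9023 − 977²/122 = 1198.9918
Population variance = 1198.9918 / 122 = 9.8278
Standard deviation = √9.8278 = 3.1349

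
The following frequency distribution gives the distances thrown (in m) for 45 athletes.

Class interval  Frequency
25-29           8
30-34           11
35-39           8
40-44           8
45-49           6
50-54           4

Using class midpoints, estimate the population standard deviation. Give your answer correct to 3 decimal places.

7.833

Midpoints: 27, 32, 37, 42, 47, 52
n = 45, Σfm = 1690, mean = 37.5556
Σfm² = 66230
Σf(m − x̄)² = Σfm² − (Σfm)²/n = 66230 − 1690²/45 = 2761.1111
Population variance = 2761.1111 / 45 = 61.3580
Standard deviation = √61.3580 = 7.8331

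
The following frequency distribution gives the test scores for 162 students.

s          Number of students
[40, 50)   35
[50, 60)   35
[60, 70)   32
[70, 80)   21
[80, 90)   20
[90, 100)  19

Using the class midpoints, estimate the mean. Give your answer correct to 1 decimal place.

65.8

Midpoints: 45, 55, 65, 75, 85, 95
Σfm = 35×45 + 35×55 + 32×65 + 21×75 + 20×85 + 19×95 = 10660
n = Σf = 162
Mean = 10660 / 162 = 65.8025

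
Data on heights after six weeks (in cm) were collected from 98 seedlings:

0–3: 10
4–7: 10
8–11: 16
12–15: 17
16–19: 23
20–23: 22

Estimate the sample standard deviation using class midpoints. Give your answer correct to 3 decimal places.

Midpoints: 1.5, 5.5, 9.5, 13.5, 17.5, 21.5
n = 98, Σfm = 1327, mean = 13.5408
Σfm² = 22080.5
Σf(m − x̄)² = Σfm² − (Σfm)²/n = 22080.5 − 1327²/98 = 4111.8367
Sample variance = 4111.8367 / 97 = 42.3901
Standard deviation = √42.3901 = 6.5108

6.511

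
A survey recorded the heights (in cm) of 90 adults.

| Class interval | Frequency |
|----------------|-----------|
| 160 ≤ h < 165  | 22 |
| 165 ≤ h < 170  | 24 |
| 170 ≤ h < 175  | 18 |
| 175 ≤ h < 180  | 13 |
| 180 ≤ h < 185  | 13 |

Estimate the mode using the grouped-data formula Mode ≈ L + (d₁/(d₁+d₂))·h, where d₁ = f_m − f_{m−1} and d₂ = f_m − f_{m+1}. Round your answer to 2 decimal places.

166.25

Modal class: 165 ≤ h < 170 (highest frequency 24).
d₁ = 24 − 22 = 2, d₂ = 24 − 18 = 6
Mode ≈ 165 + (2/(2+6)) × 5 = 165 + 1.2500 = 166.2500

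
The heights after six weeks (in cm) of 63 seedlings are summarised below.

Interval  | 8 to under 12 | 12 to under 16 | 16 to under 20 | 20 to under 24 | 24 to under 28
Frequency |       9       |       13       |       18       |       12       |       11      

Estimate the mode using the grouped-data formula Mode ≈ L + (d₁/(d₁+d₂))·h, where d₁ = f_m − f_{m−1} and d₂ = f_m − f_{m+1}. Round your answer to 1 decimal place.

Modal class: 16 to under 20 (highest frequency 18).
d₁ = 18 − 13 = 5, d₂ = 18 − 12 = 6
Mode ≈ 16 + (5/(5+6)) × 4 = 16 + 1.8182 = 17.8182

17.8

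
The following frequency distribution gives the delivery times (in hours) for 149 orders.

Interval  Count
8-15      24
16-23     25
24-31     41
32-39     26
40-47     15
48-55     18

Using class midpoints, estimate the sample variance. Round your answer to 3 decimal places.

155.594

Midpoints: 11.5, 19.5, 27.5, 35.5, 43.5, 51.5
n = 149, Σfm = 4393.5, mean = 29.4866
Σfm² = 152577.25
Σf(m − x̄)² = Σfm² − (Σfm)²/n = 152577.25 − 4393.5²/149 = 23027.9732
Sample variance = 23027.9732 / 148 = 155.5944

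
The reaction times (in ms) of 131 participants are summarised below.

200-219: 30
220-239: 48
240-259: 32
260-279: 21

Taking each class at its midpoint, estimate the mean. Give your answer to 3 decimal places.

Midpoints: 209.5, 229.5, 249.5, 269.5
Σfm = 30×209.5 + 48×229.5 + 32×249.5 + 21×269.5 = 30944.5
n = Σf = 131
Mean = 30944.5 / 131 = 236.2176

236.218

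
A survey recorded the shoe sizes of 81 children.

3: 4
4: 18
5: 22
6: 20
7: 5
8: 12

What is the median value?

Cumulative frequencies: 4, 22, 44, 64, 69, 81
n = 81, so the median is the value in position (n+1)/2 = 41.
Position 41 falls at value 5.

5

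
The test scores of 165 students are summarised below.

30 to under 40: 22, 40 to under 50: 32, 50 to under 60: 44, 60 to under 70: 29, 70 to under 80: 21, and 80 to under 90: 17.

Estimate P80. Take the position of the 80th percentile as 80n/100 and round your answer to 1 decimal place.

72.4

Cumulative frequencies: 22, 54, 98, 127, 148, 165
n = 165; position = 80n/100 = 132.
This falls in the class 70 to under 80: L = 70, F = 127, f = 21, h = 10.
80th percentile ≈ 70 + ((132 − 127) / 21) × 10 = 72.3810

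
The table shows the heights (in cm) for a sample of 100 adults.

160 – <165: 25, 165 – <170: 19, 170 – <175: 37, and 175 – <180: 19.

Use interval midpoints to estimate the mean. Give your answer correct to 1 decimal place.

170.0

Midpoints: 162.5, 167.5, 172.5, 177.5
Σfm = 25×162.5 + 19×167.5 + 37×172.5 + 19×177.5 = 17000
n = Σf = 100
Mean = 17000 / 100 = 170.0000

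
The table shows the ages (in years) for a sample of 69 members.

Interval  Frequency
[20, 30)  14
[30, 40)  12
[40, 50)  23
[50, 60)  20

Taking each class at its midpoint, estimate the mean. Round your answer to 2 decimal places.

42.10

Midpoints: 25, 35, 45, 55
Σfm = 14×25 + 12×35 + 23×45 + 20×55 = 2905
n = Σf = 69
Mean = 2905 / 69 = 42.1014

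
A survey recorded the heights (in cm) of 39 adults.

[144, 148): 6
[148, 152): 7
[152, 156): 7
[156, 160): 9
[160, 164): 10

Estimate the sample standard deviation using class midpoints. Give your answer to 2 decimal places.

Midpoints: 146, 150, 154, 158, 162
n = 39, Σfm = 6046, mean = 155.0256
Σfm² = 938524
Σf(m − x̄)² = Σfm² − (Σfm)²/n = 938524 − 6046²/39 = 1238.9744
Sample variance = 1238.9744 / 38 = 32.6046
Standard deviation = √32.6046 = 5.7100

5.71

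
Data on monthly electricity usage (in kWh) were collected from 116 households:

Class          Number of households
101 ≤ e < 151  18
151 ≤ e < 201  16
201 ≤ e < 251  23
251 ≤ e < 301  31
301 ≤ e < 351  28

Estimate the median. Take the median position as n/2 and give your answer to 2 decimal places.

252.61

Cumulative frequencies: 18, 34, 57, 88, 116
n = 116; position = n/2 = 58.
This falls in the class 251 ≤ e < 301: L = 251, F = 57, f = 31, h = 50.
Median ≈ 251 + ((58 − 57) / 31) × 50 = 252.6129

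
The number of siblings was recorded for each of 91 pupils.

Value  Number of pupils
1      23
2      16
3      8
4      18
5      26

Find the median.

3

Cumulative frequencies: 23, 39, 47, 65, 91
n = 91, so the median is the value in position (n+1)/2 = 46.
Position 46 falls at value 3.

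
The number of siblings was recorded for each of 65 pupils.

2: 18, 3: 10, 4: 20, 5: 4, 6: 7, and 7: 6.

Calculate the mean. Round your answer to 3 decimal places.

3.846

Values: 2, 3, 4, 5, 6, 7
Σfx = 18×2 + 10×3 + 20×4 + 4×5 + 7×6 + 6×7 = 250
n = Σf = 65
Mean = 250 / 65 = 3.8462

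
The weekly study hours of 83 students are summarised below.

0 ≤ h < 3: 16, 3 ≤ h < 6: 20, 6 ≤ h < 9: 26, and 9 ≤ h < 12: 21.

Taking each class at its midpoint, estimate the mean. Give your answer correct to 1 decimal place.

Midpoints: 1.5, 4.5, 7.5, 10.5
Σfm = 16×1.5 + 20×4.5 + 26×7.5 + 21×10.5 = 529.5
n = Σf = 83
Mean = 529.5 / 83 = 6.3795

6.4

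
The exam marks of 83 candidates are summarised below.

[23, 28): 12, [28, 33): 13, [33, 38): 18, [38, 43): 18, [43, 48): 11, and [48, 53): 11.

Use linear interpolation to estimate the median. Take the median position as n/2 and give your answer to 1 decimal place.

Cumulative frequencies: 12, 25, 43, 61, 72, 83
n = 83; position = n/2 = 41.5.
This falls in the class [33, 38): L = 33, F = 25, f = 18, h = 5.
Median ≈ 33 + ((41.5 − 25) / 18) × 5 = 37.5833

37.6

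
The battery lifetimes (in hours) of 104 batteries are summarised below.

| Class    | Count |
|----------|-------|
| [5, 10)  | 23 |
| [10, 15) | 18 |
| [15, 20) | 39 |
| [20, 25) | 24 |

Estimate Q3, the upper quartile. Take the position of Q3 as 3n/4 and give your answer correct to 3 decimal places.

Cumulative frequencies: 23, 41, 80, 104
n = 104; position = 3n/4 = 78.
This falls in the class [15, 20): L = 15, F = 41, f = 39, h = 5.
Upper quartile ≈ 15 + ((78 − 41) / 39) × 5 = 19.7436

19.744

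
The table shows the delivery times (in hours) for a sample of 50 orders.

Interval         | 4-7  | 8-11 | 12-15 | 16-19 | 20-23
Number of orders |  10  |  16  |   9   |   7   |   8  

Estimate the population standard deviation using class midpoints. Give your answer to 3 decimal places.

Midpoints: 5.5, 9.5, 13.5, 17.5, 21.5
n = 50, Σfm = 623, mean = 12.4600
Σfm² = 9228.5
Σf(m − x̄)² = Σfm² − (Σfm)²/n = 9228.5 − 623²/50 = 1465.9200
Population variance = 1465.9200 / 50 = 29.3184
Standard deviation = √29.3184 = 5.4146

5.415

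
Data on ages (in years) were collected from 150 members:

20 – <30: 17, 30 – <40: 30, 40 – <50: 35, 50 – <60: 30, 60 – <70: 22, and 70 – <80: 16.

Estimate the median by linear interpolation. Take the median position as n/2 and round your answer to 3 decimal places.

Cumulative frequencies: 17, 47, 82, 112, 134, 150
n = 150; position = n/2 = 75.
This falls in the class 40 – <50: L = 40, F = 47, f = 35, h = 10.
Median ≈ 40 + ((75 − 47) / 35) × 10 = 48.0000

48.000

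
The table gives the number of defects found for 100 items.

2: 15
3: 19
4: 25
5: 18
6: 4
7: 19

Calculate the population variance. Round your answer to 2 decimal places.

Values: 2, 3, 4, 5, 6, 7
n = 100, Σfx = 434, mean = 4.3400
Σfx² = 2156
Σf(x − x̄)² = Σfx² − (Σfx)²/n = 2156 − 434²/100 = 272.4400
Population variance = 272.4400 / 100 = 2.7244

2.72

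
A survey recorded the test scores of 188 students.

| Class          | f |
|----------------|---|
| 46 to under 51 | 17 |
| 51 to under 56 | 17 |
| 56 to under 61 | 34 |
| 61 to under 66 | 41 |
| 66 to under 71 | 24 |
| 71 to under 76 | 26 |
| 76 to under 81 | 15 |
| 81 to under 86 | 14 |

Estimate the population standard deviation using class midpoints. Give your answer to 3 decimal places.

9.813

Midpoints: 48.5, 53.5, 58.5, 63.5, 68.5, 73.5, 78.5, 83.5
n = 188, Σfm = 12228, mean = 65.0426
Σfm² = 813443
Σf(m − x̄)² = Σfm² − (Σfm)²/n = 813443 − 12228²/188 = 18102.6596
Population variance = 18102.6596 / 188 = 96.2907
Standard deviation = √96.2907 = 9.8128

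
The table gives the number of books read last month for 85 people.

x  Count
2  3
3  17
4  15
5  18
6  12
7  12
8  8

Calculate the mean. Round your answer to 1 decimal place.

Values: 2, 3, 4, 5, 6, 7, 8
Σfx = 3×2 + 17×3 + 15×4 + 18×5 + 12×6 + 12×7 + 8×8 = 427
n = Σf = 85
Mean = 427 / 85 = 5.0235

5.0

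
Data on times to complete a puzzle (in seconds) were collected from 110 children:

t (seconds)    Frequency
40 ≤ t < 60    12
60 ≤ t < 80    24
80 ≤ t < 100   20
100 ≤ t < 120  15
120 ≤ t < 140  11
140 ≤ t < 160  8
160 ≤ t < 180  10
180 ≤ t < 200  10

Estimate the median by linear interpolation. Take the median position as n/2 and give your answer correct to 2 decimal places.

Cumulative frequencies: 12, 36, 56, 71, 82, 90, 100, 110
n = 110; position = n/2 = 55.
This falls in the class 80 ≤ t < 100: L = 80, F = 36, f = 20, h = 20.
Median ≈ 80 + ((55 − 36) / 20) × 20 = 99.0000

99.00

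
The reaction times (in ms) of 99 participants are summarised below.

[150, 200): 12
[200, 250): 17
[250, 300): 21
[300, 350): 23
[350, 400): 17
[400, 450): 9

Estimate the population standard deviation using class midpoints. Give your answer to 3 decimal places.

Midpoints: 175, 225, 275, 325, 375, 425
n = 99, Σfm = 29375, mean = 296.7172
Σfm² = 9261875
Σf(m − x̄)² = Σfm² − (Σfm)²/n = 9261875 − 29375²/99 = 545808.0808
Population variance = 545808.0808 / 99 = 5513.2129
Standard deviation = √5513.2129 = 74.2510

74.251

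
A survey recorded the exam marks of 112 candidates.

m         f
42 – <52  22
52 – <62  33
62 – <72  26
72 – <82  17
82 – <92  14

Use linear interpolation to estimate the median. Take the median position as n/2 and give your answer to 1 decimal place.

62.4

Cumulative frequencies: 22, 55, 81, 98, 112
n = 112; position = n/2 = 56.
This falls in the class 62 – <72: L = 62, F = 55, f = 26, h = 10.
Median ≈ 62 + ((56 − 55) / 26) × 10 = 62.3846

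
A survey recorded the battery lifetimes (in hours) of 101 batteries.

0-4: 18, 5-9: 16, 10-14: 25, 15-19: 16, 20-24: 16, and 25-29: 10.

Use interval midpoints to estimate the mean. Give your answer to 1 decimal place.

13.3

Midpoints: 2, 7, 12, 17, 22, 27
Σfm = 18×2 + 16×7 + 25×12 + 16×17 + 16×22 + 10×27 = 1342
n = Σf = 101
Mean = 1342 / 101 = 13.2871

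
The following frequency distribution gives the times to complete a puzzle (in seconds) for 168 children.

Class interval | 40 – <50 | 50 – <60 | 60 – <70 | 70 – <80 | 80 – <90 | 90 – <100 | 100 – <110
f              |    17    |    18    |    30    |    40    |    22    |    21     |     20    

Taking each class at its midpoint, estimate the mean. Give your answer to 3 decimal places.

Midpoints: 45, 55, 65, 75, 85, 95, 105
Σfm = 17×45 + 18×55 + 30×65 + 40×75 + 22×85 + 21×95 + 20×105 = 12670
n = Σf = 168
Mean = 12670 / 168 = 75.4167

75.417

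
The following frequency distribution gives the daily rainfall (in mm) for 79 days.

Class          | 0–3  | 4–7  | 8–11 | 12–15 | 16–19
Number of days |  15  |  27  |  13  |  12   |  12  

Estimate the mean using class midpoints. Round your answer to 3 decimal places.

Midpoints: 1.5, 5.5, 9.5, 13.5, 17.5
Σfm = 15×1.5 + 27×5.5 + 13×9.5 + 12×13.5 + 12×17.5 = 666.5
n = Σf = 79
Mean = 666.5 / 79 = 8.4367

8.437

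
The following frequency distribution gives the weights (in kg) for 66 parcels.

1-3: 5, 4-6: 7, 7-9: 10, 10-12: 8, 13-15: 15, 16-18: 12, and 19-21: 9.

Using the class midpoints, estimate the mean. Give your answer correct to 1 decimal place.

Midpoints: 2, 5, 8, 11, 14, 17, 20
Σfm = 5×2 + 7×5 + 10×8 + 8×11 + 15×14 + 12×17 + 9×20 = 807
n = Σf = 66
Mean = 807 / 66 = 12.2273

12.2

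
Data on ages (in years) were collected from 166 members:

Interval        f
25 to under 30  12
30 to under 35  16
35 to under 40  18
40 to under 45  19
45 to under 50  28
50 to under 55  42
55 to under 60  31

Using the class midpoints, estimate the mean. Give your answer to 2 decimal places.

Midpoints: 27.5, 32.5, 37.5, 42.5, 47.5, 52.5, 57.5
Σfm = 12×27.5 + 16×32.5 + 18×37.5 + 19×42.5 + 28×47.5 + 42×52.5 + 31×57.5 = 7650
n = Σf = 166
Mean = 7650 / 166 = 46.0843

46.08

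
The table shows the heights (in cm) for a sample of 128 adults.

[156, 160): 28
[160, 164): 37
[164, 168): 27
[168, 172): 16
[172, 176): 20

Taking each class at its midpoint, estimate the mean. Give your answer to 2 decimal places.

Midpoints: 158, 162, 166, 170, 174
Σfm = 28×158 + 37×162 + 27×166 + 16×170 + 20×174 = 21100
n = Σf = 128
Mean = 21100 / 128 = 164.8438

164.84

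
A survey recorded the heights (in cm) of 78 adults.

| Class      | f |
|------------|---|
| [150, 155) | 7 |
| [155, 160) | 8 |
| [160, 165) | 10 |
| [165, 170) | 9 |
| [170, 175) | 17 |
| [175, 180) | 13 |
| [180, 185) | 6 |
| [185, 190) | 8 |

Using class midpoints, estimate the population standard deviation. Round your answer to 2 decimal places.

10.27

Midpoints: 152.5, 157.5, 162.5, 167.5, 172.5, 177.5, 182.5, 187.5
n = 78, Σfm = 13295, mean = 170.4487
Σfm² = 2274337.5
Σf(m − x̄)² = Σfm² − (Σfm)²/n = 2274337.5 − 13295²/78 = 8221.7949
Population variance = 8221.7949 / 78 = 105.4076
Standard deviation = √105.4076 = 10.2668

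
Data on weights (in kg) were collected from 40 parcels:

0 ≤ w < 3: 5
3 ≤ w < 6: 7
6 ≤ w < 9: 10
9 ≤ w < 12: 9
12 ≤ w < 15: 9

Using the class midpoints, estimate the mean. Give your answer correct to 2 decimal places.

8.25

Midpoints: 1.5, 4.5, 7.5, 10.5, 13.5
Σfm = 5×1.5 + 7×4.5 + 10×7.5 + 9×10.5 + 9×13.5 = 330
n = Σf = 40
Mean = 330 / 40 = 8.2500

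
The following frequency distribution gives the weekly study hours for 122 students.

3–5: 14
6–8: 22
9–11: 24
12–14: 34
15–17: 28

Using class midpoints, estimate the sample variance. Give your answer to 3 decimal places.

Midpoints: 4, 7, 10, 13, 16
n = 122, Σfm = 1340, mean = 10.9836
Σfm² = 16616
Σf(m − x̄)² = Σfm² − (Σfm)²/n = 16616 − 1340²/122 = 1897.9672
Sample variance = 1897.9672 / 121 = 15.6857

15.686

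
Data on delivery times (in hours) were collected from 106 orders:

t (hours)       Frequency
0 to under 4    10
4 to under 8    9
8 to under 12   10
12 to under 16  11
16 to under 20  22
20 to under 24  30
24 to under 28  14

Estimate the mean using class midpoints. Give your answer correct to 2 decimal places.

Midpoints: 2, 6, 10, 14, 18, 22, 26
Σfm = 10×2 + 9×6 + 10×10 + 11×14 + 22×18 + 30×22 + 14×26 = 1748
n = Σf = 106
Mean = 1748 / 106 = 16.4906

16.49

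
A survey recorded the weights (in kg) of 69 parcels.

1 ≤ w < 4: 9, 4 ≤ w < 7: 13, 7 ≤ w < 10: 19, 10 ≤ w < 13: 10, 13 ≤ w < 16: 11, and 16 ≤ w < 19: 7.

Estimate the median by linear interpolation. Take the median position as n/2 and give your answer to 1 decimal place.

Cumulative frequencies: 9, 22, 41, 51, 62, 69
n = 69; position = n/2 = 34.5.
This falls in the class 7 ≤ w < 10: L = 7, F = 22, f = 19, h = 3.
Median ≈ 7 + ((34.5 − 22) / 19) × 3 = 8.9737

9.0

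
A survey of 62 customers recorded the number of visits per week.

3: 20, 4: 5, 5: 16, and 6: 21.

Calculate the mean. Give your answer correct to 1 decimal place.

4.6

Values: 3, 4, 5, 6
Σfx = 20×3 + 5×4 + 16×5 + 21×6 = 286
n = Σf = 62
Mean = 286 / 62 = 4.6129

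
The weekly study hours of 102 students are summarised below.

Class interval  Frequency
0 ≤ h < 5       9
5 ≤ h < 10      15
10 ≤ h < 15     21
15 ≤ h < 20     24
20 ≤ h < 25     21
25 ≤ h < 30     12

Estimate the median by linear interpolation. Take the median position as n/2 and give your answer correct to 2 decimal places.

16.25

Cumulative frequencies: 9, 24, 45, 69, 90, 102
n = 102; position = n/2 = 51.
This falls in the class 15 ≤ h < 20: L = 15, F = 45, f = 24, h = 5.
Median ≈ 15 + ((51 − 45) / 24) × 5 = 16.2500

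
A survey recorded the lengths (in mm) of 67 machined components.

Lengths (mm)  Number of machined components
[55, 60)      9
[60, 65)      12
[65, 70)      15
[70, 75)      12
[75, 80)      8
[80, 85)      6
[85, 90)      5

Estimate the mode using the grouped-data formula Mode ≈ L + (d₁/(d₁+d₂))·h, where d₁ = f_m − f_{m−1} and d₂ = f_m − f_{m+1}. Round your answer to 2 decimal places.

Modal class: [65, 70) (highest frequency 15).
d₁ = 15 − 12 = 3, d₂ = 15 − 12 = 3
Mode ≈ 65 + (3/(3+3)) × 5 = 65 + 2.5000 = 67.5000

67.50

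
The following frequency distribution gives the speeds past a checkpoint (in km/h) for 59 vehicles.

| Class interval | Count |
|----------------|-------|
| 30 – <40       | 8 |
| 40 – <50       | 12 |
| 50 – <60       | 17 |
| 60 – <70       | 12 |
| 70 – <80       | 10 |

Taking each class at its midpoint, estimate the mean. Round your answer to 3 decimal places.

55.678

Midpoints: 35, 45, 55, 65, 75
Σfm = 8×35 + 12×45 + 17×55 + 12×65 + 10×75 = 3285
n = Σf = 59
Mean = 3285 / 59 = 55.6780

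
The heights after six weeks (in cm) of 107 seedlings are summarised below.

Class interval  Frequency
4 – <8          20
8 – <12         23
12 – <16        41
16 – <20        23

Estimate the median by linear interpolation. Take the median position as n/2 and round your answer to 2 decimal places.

13.02

Cumulative frequencies: 20, 43, 84, 107
n = 107; position = n/2 = 53.5.
This falls in the class 12 – <16: L = 12, F = 43, f = 41, h = 4.
Median ≈ 12 + ((53.5 − 43) / 41) × 4 = 13.0244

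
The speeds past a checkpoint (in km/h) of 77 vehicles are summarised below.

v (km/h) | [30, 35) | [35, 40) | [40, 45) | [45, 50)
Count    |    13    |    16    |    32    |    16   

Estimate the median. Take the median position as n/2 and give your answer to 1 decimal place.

41.5

Cumulative frequencies: 13, 29, 61, 77
n = 77; position = n/2 = 38.5.
This falls in the class [40, 45): L = 40, F = 29, f = 32, h = 5.
Median ≈ 40 + ((38.5 − 29) / 32) × 5 = 41.4844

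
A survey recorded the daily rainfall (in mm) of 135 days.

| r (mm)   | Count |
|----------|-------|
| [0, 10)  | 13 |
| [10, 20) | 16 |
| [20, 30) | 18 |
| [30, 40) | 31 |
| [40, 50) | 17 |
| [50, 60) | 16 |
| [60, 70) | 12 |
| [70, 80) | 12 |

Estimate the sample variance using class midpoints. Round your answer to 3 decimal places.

Midpoints: 5, 15, 25, 35, 45, 55, 65, 75
n = 135, Σfm = 5165, mean = 38.2593
Σfm² = 254175
Σf(m − x̄)² = Σfm² − (Σfm)²/n = 254175 − 5165²/135 = 56565.9259
Sample variance = 56565.9259 / 134 = 422.1338

422.134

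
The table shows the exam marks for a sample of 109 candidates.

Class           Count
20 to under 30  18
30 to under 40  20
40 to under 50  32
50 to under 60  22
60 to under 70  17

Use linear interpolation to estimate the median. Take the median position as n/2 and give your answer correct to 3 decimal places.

45.156

Cumulative frequencies: 18, 38, 70, 92, 109
n = 109; position = n/2 = 54.5.
This falls in the class 40 to under 50: L = 40, F = 38, f = 32, h = 10.
Median ≈ 40 + ((54.5 − 38) / 32) × 10 = 45.1562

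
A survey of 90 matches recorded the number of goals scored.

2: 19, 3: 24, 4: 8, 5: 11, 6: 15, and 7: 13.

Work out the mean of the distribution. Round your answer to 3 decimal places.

4.200

Values: 2, 3, 4, 5, 6, 7
Σfx = 19×2 + 24×3 + 8×4 + 11×5 + 15×6 + 13×7 = 378
n = Σf = 90
Mean = 378 / 90 = 4.2000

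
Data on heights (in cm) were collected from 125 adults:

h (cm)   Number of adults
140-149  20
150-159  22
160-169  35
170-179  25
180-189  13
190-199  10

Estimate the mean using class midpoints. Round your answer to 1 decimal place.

Midpoints: 144.5, 154.5, 164.5, 174.5, 184.5, 194.5
Σfm = 20×144.5 + 22×154.5 + 35×164.5 + 25×174.5 + 13×184.5 + 10×194.5 = 20752.5
n = Σf = 125
Mean = 20752.5 / 125 = 166.0200

166.0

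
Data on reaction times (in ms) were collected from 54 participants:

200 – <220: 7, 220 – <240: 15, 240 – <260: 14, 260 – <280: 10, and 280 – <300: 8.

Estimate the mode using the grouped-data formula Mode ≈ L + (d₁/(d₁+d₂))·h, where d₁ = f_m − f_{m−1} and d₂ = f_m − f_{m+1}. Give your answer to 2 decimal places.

237.78

Modal class: 220 – <240 (highest frequency 15).
d₁ = 15 − 7 = 8, d₂ = 15 − 14 = 1
Mode ≈ 220 + (8/(8+1)) × 20 = 220 + 17.7778 = 237.7778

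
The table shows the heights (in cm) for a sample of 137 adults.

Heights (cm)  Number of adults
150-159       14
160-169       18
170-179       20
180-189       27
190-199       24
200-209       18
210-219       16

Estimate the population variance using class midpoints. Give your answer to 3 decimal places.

Midpoints: 154.5, 164.5, 174.5, 184.5, 194.5, 204.5, 214.5
n = 137, Σfm = 25376.5, mean = 185.2299
Σfm² = 4746214.25
Σf(m − x̄)² = Σfm² − (Σfm)²/n = 4746214.25 − 25376.5²/137 = 45727.0073
Population variance = 45727.0073 / 137 = 333.7738

333.774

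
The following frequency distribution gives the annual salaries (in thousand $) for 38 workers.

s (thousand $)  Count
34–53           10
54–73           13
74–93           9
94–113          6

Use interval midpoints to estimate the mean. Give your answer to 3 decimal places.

69.289

Midpoints: 43.5, 63.5, 83.5, 103.5
Σfm = 10×43.5 + 13×63.5 + 9×83.5 + 6×103.5 = 2633
n = Σf = 38
Mean = 2633 / 38 = 69.2895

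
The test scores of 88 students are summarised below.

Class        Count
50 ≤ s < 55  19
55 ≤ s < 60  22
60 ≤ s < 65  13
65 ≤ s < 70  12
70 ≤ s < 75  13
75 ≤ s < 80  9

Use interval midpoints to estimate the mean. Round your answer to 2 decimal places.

Midpoints: 52.5, 57.5, 62.5, 67.5, 72.5, 77.5
Σfm = 19×52.5 + 22×57.5 + 13×62.5 + 12×67.5 + 13×72.5 + 9×77.5 = 5525
n = Σf = 88
Mean = 5525 / 88 = 62.7841

62.78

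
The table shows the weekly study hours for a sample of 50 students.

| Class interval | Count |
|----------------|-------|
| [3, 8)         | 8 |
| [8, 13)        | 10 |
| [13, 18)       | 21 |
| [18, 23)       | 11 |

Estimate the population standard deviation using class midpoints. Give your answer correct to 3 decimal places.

4.924

Midpoints: 5.5, 10.5, 15.5, 20.5
n = 50, Σfm = 700, mean = 14.0000
Σfm² = 11012.5
Σf(m − x̄)² = Σfm² − (Σfm)²/n = 11012.5 − 700²/50 = 1212.5000
Population variance = 1212.5000 / 50 = 24.2500
Standard deviation = √24.2500 = 4.9244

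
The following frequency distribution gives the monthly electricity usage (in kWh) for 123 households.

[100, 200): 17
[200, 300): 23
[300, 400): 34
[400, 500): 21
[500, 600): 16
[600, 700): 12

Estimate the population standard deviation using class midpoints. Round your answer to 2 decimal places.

149.71

Midpoints: 150, 250, 350, 450, 550, 650
n = 123, Σfm = 46250, mean = 376.0163
Σfm² = 20147500
Σf(m − x̄)² = Σfm² − (Σfm)²/n = 20147500 − 46250²/123 = 2756747.9675
Population variance = 2756747.9675 / 123 = 22412.5851
Standard deviation = √22412.5851 = 149.7083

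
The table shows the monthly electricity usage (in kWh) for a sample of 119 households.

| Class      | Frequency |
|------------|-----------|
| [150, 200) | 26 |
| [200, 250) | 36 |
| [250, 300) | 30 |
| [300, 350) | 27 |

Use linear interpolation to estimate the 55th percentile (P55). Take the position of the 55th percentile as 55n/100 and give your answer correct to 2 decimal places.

255.75

Cumulative frequencies: 26, 62, 92, 119
n = 119; position = 55n/100 = 65.45.
This falls in the class [250, 300): L = 250, F = 62, f = 30, h = 50.
55th percentile ≈ 250 + ((65.45 − 62) / 30) × 50 = 255.7500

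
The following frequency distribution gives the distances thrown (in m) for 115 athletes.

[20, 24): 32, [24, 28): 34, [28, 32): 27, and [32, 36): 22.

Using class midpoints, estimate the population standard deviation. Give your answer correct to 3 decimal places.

Midpoints: 22, 26, 30, 34
n = 115, Σfm = 3146, mean = 27.3565
Σfm² = 88204
Σf(m − x̄)² = Σfm² − (Σfm)²/n = 88204 − 3146²/115 = 2140.3826
Population variance = 2140.3826 / 115 = 18.6120
Standard deviation = √18.6120 = 4.3142

4.314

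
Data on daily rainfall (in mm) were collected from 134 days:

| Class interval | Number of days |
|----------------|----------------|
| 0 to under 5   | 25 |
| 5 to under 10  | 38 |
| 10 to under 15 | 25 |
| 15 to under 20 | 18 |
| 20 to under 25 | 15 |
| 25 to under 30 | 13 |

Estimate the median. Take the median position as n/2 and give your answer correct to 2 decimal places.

10.80

Cumulative frequencies: 25, 63, 88, 106, 121, 134
n = 134; position = n/2 = 67.
This falls in the class 10 to under 15: L = 10, F = 63, f = 25, h = 5.
Median ≈ 10 + ((67 − 63) / 25) × 5 = 10.8000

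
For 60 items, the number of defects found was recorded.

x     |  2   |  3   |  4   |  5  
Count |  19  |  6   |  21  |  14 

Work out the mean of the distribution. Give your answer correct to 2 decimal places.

Values: 2, 3, 4, 5
Σfx = 19×2 + 6×3 + 21×4 + 14×5 = 210
n = Σf = 60
Mean = 210 / 60 = 3.5000

3.50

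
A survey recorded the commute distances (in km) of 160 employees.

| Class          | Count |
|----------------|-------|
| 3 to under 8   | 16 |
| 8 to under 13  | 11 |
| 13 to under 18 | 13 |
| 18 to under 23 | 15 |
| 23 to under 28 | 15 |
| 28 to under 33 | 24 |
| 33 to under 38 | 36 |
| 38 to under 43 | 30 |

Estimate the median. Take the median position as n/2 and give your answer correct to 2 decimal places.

Cumulative frequencies: 16, 27, 40, 55, 70, 94, 130, 160
n = 160; position = n/2 = 80.
This falls in the class 28 to under 33: L = 28, F = 70, f = 24, h = 5.
Median ≈ 28 + ((80 − 70) / 24) × 5 = 30.0833

30.08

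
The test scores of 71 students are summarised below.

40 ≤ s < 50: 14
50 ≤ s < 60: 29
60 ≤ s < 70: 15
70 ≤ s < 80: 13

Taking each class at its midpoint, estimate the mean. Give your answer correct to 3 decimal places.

Midpoints: 45, 55, 65, 75
Σfm = 14×45 + 29×55 + 15×65 + 13×75 = 4175
n = Σf = 71
Mean = 4175 / 71 = 58.8028

58.803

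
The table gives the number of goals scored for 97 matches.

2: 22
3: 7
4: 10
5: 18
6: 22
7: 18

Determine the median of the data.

5

Cumulative frequencies: 22, 29, 39, 57, 79, 97
n = 97, so the median is the value in position (n+1)/2 = 49.
Position 49 falls at value 5.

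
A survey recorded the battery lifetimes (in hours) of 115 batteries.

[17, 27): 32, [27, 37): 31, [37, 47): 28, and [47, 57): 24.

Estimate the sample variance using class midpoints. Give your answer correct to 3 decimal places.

122.075

Midpoints: 22, 32, 42, 52
n = 115, Σfm = 4120, mean = 35.8261
Σfm² = 161520
Σf(m − x̄)² = Σfm² − (Σfm)²/n = 161520 − 4120²/115 = 13916.5217
Sample variance = 13916.5217 / 114 = 122.0748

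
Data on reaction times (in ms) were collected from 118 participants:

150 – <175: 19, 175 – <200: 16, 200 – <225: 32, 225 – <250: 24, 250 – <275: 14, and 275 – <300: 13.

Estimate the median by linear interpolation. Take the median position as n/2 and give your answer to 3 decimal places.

218.750

Cumulative frequencies: 19, 35, 67, 91, 105, 118
n = 118; position = n/2 = 59.
This falls in the class 200 – <225: L = 200, F = 35, f = 32, h = 25.
Median ≈ 200 + ((59 − 35) / 32) × 25 = 218.7500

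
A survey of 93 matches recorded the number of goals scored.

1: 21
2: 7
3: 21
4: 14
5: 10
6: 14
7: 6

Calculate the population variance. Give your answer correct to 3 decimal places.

3.646

Values: 1, 2, 3, 4, 5, 6, 7
n = 93, Σfx = 330, mean = 3.5484
Σfx² = 1510
Σf(x − x̄)² = Σfx² − (Σfx)²/n = 1510 − 330²/93 = 339.0323
Population variance = 339.0323 / 93 = 3.6455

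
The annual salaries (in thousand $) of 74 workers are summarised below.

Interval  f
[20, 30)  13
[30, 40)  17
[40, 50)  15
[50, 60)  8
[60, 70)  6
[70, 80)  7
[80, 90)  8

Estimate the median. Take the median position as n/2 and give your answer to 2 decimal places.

44.67

Cumulative frequencies: 13, 30, 45, 53, 59, 66, 74
n = 74; position = n/2 = 37.
This falls in the class [40, 50): L = 40, F = 30, f = 15, h = 10.
Median ≈ 40 + ((37 − 30) / 15) × 10 = 44.6667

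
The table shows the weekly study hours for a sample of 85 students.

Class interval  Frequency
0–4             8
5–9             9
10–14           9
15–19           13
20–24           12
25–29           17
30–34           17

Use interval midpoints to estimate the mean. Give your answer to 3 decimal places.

19.706

Midpoints: 2, 7, 12, 17, 22, 27, 32
Σfm = 8×2 + 9×7 + 9×12 + 13×17 + 12×22 + 17×27 + 17×32 = 1675
n = Σf = 85
Mean = 1675 / 85 = 19.7059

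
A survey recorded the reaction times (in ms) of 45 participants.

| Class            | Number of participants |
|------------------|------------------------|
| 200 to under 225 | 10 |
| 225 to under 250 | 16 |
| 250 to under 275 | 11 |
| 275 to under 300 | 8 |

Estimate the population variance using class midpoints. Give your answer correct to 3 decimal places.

646.914

Midpoints: 212.5, 237.5, 262.5, 287.5
n = 45, Σfm = 11112.5, mean = 246.9444
Σfm² = 2773281.25
Σf(m − x̄)² = Σfm² − (Σfm)²/n = 2773281.25 − 11112.5²/45 = 29111.1111
Population variance = 29111.1111 / 45 = 646.9136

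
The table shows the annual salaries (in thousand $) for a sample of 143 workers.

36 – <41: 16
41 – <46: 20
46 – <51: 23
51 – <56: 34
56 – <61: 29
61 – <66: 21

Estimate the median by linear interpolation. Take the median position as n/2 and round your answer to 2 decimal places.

Cumulative frequencies: 16, 36, 59, 93, 122, 143
n = 143; position = n/2 = 71.5.
This falls in the class 51 – <56: L = 51, F = 59, f = 34, h = 5.
Median ≈ 51 + ((71.5 − 59) / 34) × 5 = 52.8382

52.84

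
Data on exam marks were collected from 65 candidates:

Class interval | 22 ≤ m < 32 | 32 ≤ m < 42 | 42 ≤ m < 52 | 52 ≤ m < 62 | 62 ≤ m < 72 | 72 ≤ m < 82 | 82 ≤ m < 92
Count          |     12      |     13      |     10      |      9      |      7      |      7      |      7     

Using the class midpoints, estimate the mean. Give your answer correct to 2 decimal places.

52.38

Midpoints: 27, 37, 47, 57, 67, 77, 87
Σfm = 12×27 + 13×37 + 10×47 + 9×57 + 7×67 + 7×77 + 7×87 = 3405
n = Σf = 65
Mean = 3405 / 65 = 52.3846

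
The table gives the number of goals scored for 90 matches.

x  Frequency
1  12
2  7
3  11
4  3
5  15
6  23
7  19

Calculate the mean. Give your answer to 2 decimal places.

Values: 1, 2, 3, 4, 5, 6, 7
Σfx = 12×1 + 7×2 + 11×3 + 3×4 + 15×5 + 23×6 + 19×7 = 417
n = Σf = 90
Mean = 417 / 90 = 4.6333

4.63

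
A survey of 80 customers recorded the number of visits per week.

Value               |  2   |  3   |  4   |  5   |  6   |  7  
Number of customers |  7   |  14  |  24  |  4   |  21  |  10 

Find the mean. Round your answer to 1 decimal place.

4.6

Values: 2, 3, 4, 5, 6, 7
Σfx = 7×2 + 14×3 + 24×4 + 4×5 + 21×6 + 10×7 = 368
n = Σf = 80
Mean = 368 / 80 = 4.6000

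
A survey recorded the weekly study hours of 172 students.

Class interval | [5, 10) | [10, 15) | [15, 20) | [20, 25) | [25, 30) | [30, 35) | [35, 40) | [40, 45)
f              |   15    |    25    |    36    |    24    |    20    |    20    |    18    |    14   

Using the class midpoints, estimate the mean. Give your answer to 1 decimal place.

Midpoints: 7.5, 12.5, 17.5, 22.5, 27.5, 32.5, 37.5, 42.5
Σfm = 15×7.5 + 25×12.5 + 36×17.5 + 24×22.5 + 20×27.5 + 20×32.5 + 18×37.5 + 14×42.5 = 4065
n = Σf = 172
Mean = 4065 / 172 = 23.6337

23.6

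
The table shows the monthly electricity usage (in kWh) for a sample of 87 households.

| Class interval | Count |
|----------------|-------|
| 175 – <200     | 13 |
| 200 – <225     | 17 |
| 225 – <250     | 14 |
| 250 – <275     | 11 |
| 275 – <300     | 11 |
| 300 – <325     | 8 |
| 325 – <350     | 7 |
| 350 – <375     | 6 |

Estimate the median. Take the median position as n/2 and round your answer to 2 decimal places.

249.11

Cumulative frequencies: 13, 30, 44, 55, 66, 74, 81, 87
n = 87; position = n/2 = 43.5.
This falls in the class 225 – <250: L = 225, F = 30, f = 14, h = 25.
Median ≈ 225 + ((43.5 − 30) / 14) × 25 = 249.1071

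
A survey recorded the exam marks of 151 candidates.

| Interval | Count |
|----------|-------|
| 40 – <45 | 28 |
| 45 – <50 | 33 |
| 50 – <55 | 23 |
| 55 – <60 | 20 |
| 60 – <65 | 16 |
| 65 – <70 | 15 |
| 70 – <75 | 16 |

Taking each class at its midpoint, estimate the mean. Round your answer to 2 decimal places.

54.88

Midpoints: 42.5, 47.5, 52.5, 57.5, 62.5, 67.5, 72.5
Σfm = 28×42.5 + 33×47.5 + 23×52.5 + 20×57.5 + 16×62.5 + 15×67.5 + 16×72.5 = 8287.5
n = Σf = 151
Mean = 8287.5 / 151 = 54.8841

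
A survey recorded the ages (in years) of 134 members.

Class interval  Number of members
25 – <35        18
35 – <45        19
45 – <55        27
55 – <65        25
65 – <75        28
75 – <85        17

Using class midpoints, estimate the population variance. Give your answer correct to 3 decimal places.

Midpoints: 30, 40, 50, 60, 70, 80
n = 134, Σfm = 7470, mean = 55.7463
Σfm² = 450100
Σf(m − x̄)² = Σfm² − (Σfm)²/n = 450100 − 7470²/134 = 33675.3731
Population variance = 33675.3731 / 134 = 251.3088

251.309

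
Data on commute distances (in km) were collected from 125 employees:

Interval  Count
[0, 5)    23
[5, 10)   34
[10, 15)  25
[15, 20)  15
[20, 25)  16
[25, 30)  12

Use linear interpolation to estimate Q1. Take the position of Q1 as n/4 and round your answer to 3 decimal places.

6.213

Cumulative frequencies: 23, 57, 82, 97, 113, 125
n = 125; position = n/4 = 31.25.
This falls in the class [5, 10): L = 5, F = 23, f = 34, h = 5.
Lower quartile ≈ 5 + ((31.25 − 23) / 34) × 5 = 6.2132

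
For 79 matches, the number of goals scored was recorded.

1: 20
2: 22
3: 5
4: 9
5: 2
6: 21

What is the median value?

2

Cumulative frequencies: 20, 42, 47, 56, 58, 79
n = 79, so the median is the value in position (n+1)/2 = 40.
Position 40 falls at value 2.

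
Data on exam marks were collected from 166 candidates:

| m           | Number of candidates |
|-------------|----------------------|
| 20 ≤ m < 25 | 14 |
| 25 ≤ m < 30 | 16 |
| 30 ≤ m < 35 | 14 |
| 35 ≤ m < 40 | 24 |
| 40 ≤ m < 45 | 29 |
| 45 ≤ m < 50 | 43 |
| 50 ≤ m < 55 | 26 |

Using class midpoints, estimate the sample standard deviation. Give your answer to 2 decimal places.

Midpoints: 22.5, 27.5, 32.5, 37.5, 42.5, 47.5, 52.5
n = 166, Σfm = 6750, mean = 40.6627
Σfm² = 288787.5
Σf(m − x̄)² = Σfm² − (Σfm)²/n = 288787.5 − 6750²/166 = 14314.6084
Sample variance = 14314.6084 / 165 = 86.7552
Standard deviation = √86.7552 = 9.3142

9.31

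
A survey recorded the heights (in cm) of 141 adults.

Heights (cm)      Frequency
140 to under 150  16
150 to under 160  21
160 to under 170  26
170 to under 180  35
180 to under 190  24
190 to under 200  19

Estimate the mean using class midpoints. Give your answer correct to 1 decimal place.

Midpoints: 145, 155, 165, 175, 185, 195
Σfm = 16×145 + 21×155 + 26×165 + 35×175 + 24×185 + 19×195 = 24135
n = Σf = 141
Mean = 24135 / 141 = 171.1702

171.2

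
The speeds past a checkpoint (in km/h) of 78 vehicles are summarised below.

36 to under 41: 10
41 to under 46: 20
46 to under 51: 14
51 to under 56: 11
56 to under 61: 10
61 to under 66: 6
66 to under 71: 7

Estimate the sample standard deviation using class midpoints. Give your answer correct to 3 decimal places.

Midpoints: 38.5, 43.5, 48.5, 53.5, 58.5, 63.5, 68.5
n = 78, Σfm = 3968, mean = 50.8718
Σfm² = 208345.5
Σf(m − x̄)² = Σfm² − (Σfm)²/n = 208345.5 − 3968²/78 = 6486.2179
Sample variance = 6486.2179 / 77 = 84.2366
Standard deviation = √84.2366 = 9.1780

9.178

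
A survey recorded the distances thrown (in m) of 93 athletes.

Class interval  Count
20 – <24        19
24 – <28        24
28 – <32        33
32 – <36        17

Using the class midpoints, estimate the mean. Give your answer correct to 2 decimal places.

28.06

Midpoints: 22, 26, 30, 34
Σfm = 19×22 + 24×26 + 33×30 + 17×34 = 2610
n = Σf = 93
Mean = 2610 / 93 = 28.0645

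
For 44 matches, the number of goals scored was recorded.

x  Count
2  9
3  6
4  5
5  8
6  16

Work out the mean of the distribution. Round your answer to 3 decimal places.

Values: 2, 3, 4, 5, 6
Σfx = 9×2 + 6×3 + 5×4 + 8×5 + 16×6 = 192
n = Σf = 44
Mean = 192 / 44 = 4.3636

4.364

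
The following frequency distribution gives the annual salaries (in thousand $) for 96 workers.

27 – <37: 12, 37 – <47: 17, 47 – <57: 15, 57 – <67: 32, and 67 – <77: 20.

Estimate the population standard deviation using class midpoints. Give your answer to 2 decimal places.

Midpoints: 32, 42, 52, 62, 72
n = 96, Σfm = 5302, mean = 55.2292
Σfm² = 309524
Σf(m − x̄)² = Σfm² − (Σfm)²/n = 309524 − 5302²/96 = 16698.9583
Population variance = 16698.9583 / 96 = 173.9475
Standard deviation = √173.9475 = 13.1889

13.19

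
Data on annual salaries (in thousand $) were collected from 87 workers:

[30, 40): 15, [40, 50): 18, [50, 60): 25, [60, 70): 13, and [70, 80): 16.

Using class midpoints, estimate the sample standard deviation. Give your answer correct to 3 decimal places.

13.421

Midpoints: 35, 45, 55, 65, 75
n = 87, Σfm = 4755, mean = 54.6552
Σfm² = 275375
Σf(m − x̄)² = Σfm² − (Σfm)²/n = 275375 − 4755²/87 = 15489.6552
Sample variance = 15489.6552 / 86 = 180.1123
Standard deviation = √180.1123 = 13.4206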